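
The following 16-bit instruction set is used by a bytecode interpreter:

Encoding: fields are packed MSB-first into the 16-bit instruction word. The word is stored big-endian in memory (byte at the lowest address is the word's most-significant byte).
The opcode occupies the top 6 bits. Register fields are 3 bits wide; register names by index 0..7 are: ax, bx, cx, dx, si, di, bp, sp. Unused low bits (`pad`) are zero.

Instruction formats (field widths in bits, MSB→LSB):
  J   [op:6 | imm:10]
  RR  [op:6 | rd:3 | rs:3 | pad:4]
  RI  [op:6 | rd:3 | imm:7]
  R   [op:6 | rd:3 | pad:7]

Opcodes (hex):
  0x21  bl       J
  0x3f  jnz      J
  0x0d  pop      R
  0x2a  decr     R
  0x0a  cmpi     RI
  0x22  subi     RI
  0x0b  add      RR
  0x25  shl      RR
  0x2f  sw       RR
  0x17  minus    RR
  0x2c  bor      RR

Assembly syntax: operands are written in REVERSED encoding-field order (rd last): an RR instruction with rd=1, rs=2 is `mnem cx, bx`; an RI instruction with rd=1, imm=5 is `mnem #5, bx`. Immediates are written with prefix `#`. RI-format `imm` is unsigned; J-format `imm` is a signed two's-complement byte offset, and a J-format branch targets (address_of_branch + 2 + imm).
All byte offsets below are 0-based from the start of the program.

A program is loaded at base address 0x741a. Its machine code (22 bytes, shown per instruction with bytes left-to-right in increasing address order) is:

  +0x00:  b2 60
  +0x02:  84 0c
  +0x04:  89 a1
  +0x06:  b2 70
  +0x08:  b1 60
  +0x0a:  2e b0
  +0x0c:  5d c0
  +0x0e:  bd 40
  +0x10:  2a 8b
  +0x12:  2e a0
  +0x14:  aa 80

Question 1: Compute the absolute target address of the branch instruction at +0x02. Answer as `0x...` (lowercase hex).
+0x02: 84 0c ⇒ word 0x840c (big)
  top 6b → 0x21 → bl [J]
  [9:0] imm=12 = #12
  target = base 0x741a + off 0x02 + 2 + imm 12 = 0x742a

0x742a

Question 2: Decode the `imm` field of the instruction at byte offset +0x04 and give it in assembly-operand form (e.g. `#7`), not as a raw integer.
off 0x04: read 89 a1 as big → 0x89a1
  op=0x89a1>>10=0x22 ⇒ subi (RI)
  rd@[9:7]=0x3 ⇒ dx
  imm@[6:0]=0x21 ⇒ #33

#33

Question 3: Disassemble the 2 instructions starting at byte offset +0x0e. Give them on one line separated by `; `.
+0x0e: bd 40 ⇒ word 0xbd40 (big)
  op=0xbd40>>10=0x2f ⇒ sw (RR)
  rd: (w>>7)&0x7=0x2 → cx
  rs: (w>>4)&0x7=0x4 → si
+0x10: 2a 8b ⇒ word 0x2a8b (big)
  op=0x2a8b>>10=0xa ⇒ cmpi (RI)
  rd: (w>>7)&0x7=0x5 → di
  imm: (w>>0)&0x7f=0xb → #11

sw si, cx; cmpi #11, di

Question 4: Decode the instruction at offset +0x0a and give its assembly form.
add dx, di

@+0a  big-endian(2e b0) = 0x2eb0
  top 6b → 0xb → add [RR]
  rd: (w>>7)&0x7=0x5 → di
  rs: (w>>4)&0x7=0x3 → dx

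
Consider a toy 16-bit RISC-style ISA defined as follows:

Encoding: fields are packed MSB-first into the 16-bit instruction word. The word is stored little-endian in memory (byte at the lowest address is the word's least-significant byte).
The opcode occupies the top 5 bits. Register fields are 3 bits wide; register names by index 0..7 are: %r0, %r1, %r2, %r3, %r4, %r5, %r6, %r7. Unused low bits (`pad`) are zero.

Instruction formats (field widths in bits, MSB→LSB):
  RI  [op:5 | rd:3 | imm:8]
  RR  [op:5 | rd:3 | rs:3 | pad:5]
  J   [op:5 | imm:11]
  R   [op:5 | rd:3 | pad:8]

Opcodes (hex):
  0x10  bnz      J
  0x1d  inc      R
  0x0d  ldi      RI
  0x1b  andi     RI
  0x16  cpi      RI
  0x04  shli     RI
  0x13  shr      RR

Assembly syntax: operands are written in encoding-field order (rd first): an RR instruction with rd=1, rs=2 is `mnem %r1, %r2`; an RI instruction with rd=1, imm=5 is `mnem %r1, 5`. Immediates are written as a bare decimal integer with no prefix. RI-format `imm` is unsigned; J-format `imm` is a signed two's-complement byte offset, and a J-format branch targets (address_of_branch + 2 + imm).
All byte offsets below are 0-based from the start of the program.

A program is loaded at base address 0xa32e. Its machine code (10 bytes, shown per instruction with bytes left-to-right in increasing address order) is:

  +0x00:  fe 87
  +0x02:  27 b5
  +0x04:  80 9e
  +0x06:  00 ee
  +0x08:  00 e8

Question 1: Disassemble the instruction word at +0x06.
@+06  little-endian(00 ee) = 0xee00
  opcode bits[15:11]=0x1d: inc/R
  [10:8] rd=6 = %r6

inc %r6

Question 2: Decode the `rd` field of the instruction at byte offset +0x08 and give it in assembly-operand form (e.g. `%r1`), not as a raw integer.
%r0

@+08  little-endian(00 e8) = 0xe800
  top 5b → 0x1d → inc [R]
  [10:8] rd=0 = %r0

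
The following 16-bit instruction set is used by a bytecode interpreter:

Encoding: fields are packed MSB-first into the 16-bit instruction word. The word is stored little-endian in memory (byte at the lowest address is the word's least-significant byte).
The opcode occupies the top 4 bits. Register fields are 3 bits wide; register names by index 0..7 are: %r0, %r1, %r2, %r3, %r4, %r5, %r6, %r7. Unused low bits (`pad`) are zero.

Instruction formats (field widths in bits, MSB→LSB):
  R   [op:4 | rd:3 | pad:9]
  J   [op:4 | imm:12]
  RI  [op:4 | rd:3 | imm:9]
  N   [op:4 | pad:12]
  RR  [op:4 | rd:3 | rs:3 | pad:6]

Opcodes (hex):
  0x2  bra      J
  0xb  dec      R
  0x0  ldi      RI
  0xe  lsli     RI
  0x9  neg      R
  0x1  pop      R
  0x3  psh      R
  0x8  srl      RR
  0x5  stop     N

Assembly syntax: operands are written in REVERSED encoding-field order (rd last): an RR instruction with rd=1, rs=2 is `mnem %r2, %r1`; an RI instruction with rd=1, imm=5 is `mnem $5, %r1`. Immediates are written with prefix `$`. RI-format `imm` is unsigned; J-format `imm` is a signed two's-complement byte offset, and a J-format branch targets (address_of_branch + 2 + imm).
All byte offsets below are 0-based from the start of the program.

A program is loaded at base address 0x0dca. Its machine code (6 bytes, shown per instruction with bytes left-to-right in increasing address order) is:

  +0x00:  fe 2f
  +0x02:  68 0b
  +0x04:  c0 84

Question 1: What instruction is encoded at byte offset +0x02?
[02] 68 0b → 0x0b68
  opcode bits[15:12]=0x0: ldi/RI
  [11:9] rd=5 = %r5
  [8:0] imm=360 = $360

ldi $360, %r5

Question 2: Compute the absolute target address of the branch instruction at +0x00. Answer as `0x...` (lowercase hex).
0x0dca

+0x00: fe 2f ⇒ word 0x2ffe (little)
  op=0x2ffe>>12=0x2 ⇒ bra (J)
  imm: (w>>0)&0xfff=0xffe (s12→-2) → $-2
  target = base 0x0dca + off 0x00 + 2 + imm -2 = 0x0dca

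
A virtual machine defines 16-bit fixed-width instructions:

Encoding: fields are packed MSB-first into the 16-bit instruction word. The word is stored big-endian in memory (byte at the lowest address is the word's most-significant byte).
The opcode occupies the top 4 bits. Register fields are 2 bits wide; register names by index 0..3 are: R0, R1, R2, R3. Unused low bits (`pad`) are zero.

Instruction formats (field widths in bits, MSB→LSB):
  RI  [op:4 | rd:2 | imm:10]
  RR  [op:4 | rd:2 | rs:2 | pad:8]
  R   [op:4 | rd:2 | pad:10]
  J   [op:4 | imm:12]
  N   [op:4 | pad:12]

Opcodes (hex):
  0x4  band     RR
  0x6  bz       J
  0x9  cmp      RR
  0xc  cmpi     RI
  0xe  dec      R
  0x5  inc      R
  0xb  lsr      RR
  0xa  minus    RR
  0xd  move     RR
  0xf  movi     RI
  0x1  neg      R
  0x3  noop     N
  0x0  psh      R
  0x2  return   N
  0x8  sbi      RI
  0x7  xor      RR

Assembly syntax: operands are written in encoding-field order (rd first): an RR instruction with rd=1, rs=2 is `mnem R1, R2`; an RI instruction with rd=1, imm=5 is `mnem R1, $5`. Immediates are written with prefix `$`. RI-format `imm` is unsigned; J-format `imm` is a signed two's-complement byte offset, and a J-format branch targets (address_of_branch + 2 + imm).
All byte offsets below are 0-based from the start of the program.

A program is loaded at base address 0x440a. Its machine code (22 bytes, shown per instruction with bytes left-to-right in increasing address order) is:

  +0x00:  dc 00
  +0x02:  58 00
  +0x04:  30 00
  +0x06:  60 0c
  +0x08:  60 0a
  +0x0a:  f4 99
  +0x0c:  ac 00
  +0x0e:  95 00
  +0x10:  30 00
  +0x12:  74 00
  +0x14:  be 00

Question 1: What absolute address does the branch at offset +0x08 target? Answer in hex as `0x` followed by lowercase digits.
@+08  big-endian(60 0a) = 0x600a
  op=0x600a>>12=0x6 ⇒ bz (J)
  imm: (w>>0)&0xfff=0xa → $10
  target = base 0x440a + off 0x08 + 2 + imm 10 = 0x441e

0x441e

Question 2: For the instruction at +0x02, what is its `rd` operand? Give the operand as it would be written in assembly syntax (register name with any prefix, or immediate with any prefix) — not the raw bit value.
+0x02: 58 00 ⇒ word 0x5800 (big)
  op=0x5800>>12=0x5 ⇒ inc (R)
  [11:10] rd=2 = R2

R2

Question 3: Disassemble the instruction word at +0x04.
+0x04: 30 00 ⇒ word 0x3000 (big)
  op=0x3000>>12=0x3 ⇒ noop (N)

noop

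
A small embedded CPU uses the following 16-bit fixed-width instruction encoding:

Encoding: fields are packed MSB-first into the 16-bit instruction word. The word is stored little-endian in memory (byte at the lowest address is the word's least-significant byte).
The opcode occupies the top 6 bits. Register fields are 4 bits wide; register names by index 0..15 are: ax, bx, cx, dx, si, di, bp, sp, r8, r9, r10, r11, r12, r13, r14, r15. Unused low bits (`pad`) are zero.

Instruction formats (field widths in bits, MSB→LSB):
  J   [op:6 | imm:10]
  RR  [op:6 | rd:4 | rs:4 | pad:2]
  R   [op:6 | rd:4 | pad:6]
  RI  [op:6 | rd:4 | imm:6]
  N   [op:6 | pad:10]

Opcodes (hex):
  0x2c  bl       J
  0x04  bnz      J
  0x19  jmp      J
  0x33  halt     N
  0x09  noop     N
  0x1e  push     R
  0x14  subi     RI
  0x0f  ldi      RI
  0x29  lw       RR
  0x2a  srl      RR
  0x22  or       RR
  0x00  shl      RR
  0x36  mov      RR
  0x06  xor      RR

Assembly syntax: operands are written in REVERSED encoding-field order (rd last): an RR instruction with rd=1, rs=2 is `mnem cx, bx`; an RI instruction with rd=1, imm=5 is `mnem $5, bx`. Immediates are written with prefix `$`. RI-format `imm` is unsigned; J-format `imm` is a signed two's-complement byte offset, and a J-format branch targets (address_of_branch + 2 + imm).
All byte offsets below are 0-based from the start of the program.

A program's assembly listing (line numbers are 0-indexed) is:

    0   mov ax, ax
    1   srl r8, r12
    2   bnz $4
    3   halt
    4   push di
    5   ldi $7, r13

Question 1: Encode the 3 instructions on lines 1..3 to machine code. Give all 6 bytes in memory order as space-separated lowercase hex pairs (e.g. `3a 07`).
line 1 (srl): pack op=0x2a:6|rd=12:4|rs=8:4|pad=0:2 = 0xab20; little→ 20 ab
line 2 (bnz): pack op=0x4:6|imm=4:10 = 0x1004; little→ 04 10
line 3 (halt): pack op=0x33:6|pad=0:10 = 0xcc00; little→ 00 cc

20 ab 04 10 00 cc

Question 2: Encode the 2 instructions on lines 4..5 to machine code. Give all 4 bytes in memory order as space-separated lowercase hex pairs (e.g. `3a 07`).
4. push fields op=0x1e:6|rd=5:4|pad=0:6 → word 7940h → 40 79
5. ldi fields op=0xf:6|rd=13:4|imm=7:6 → word 3f47h → 47 3f

40 79 47 3f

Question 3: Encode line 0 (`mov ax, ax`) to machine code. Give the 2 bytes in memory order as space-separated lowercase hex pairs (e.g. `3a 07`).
L0: mov op=0x36:6|rd=0:4|rs=0:4|pad=0:2 ⇒ 0xd800 ⇒ little 00 d8

00 d8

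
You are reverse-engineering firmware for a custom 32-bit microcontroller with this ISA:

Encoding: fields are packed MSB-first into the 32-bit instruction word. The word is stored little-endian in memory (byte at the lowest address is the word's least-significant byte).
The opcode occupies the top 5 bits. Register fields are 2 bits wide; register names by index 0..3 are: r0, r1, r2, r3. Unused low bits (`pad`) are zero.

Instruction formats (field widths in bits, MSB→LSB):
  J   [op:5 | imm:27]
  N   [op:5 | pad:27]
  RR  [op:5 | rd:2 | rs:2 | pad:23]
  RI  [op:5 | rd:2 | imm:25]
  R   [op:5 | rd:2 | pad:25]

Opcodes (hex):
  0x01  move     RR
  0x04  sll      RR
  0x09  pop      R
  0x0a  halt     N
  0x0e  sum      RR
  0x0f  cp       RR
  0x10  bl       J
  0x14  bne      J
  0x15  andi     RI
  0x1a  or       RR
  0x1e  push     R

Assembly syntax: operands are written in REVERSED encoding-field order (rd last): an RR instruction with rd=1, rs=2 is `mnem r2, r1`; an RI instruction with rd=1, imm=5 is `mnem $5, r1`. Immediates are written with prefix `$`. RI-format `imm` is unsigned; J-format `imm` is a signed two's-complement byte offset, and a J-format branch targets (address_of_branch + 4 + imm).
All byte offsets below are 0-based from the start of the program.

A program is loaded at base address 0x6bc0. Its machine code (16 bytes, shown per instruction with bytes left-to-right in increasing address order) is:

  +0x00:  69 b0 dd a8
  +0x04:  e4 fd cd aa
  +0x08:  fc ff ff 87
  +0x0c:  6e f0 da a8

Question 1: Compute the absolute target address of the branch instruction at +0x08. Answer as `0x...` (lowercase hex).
0x6bc8

[08] fc ff ff 87 → 0x87fffffc
  top 5b → 0x10 → bl [J]
  imm@[26:0]=0x7fffffc (s27→-4) ⇒ $-4
  target = base 0x6bc0 + off 0x08 + 4 + imm -4 = 0x6bc8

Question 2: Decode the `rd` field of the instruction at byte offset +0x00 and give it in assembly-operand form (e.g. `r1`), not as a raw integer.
r0

off 0x00: read 69 b0 dd a8 as little → 0xa8ddb069
  opcode bits[31:27]=0x15: andi/RI
  rd: (w>>25)&0x3=0x0 → r0
  imm: (w>>0)&0x1ffffff=0xddb069 → $14528617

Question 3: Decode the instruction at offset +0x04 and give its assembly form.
andi $13499876, r1

[04] e4 fd cd aa → 0xaacdfde4
  op=0xaacdfde4>>27=0x15 ⇒ andi (RI)
  rd@[26:25]=0x1 ⇒ r1
  imm@[24:0]=0xcdfde4 ⇒ $13499876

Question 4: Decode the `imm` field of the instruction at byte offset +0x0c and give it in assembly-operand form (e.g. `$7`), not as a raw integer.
$14348398

@+0c  little-endian(6e f0 da a8) = 0xa8daf06e
  op=0xa8daf06e>>27=0x15 ⇒ andi (RI)
  [26:25] rd=0 = r0
  [24:0] imm=14348398 = $14348398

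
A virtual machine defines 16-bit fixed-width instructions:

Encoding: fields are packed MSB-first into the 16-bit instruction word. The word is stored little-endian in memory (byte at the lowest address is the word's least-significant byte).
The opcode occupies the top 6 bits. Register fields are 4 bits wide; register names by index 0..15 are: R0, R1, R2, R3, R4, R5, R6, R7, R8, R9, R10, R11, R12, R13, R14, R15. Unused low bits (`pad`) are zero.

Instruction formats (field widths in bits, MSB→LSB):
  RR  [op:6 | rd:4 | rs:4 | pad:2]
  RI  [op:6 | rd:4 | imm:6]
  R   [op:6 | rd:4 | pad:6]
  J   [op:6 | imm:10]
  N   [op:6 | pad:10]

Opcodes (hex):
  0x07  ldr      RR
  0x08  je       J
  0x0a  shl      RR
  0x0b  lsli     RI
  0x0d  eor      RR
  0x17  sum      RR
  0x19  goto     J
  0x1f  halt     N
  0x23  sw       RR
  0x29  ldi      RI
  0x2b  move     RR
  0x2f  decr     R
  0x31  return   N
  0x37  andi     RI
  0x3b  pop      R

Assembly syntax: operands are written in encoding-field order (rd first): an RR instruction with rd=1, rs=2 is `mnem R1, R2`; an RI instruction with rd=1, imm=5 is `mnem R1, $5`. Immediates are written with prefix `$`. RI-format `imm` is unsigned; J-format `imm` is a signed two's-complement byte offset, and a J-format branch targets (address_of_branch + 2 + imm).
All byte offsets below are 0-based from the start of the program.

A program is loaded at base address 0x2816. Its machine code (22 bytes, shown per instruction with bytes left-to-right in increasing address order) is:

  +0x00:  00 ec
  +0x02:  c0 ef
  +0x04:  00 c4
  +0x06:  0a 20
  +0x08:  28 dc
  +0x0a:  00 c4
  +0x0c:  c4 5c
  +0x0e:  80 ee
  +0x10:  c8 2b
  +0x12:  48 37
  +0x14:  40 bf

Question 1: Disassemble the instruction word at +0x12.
@+12  little-endian(48 37) = 0x3748
  opcode bits[15:10]=0xd: eor/RR
  rd@[9:6]=0xd ⇒ R13
  rs@[5:2]=0x2 ⇒ R2

eor R13, R2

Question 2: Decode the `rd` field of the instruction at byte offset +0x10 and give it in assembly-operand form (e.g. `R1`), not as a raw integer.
[10] c8 2b → 0x2bc8
  op=0x2bc8>>10=0xa ⇒ shl (RR)
  rd@[9:6]=0xf ⇒ R15
  rs@[5:2]=0x2 ⇒ R2

R15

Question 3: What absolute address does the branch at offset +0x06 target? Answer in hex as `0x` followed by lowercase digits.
[06] 0a 20 → 0x200a
  top 6b → 0x8 → je [J]
  imm@[9:0]=0xa ⇒ $10
  target = base 0x2816 + off 0x06 + 2 + imm 10 = 0x2828

0x2828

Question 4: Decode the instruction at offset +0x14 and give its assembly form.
[14] 40 bf → 0xbf40
  opcode bits[15:10]=0x2f: decr/R
  rd: (w>>6)&0xf=0xd → R13

decr R13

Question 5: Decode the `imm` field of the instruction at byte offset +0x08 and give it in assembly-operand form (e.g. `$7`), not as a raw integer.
off 0x08: read 28 dc as little → 0xdc28
  op=0xdc28>>10=0x37 ⇒ andi (RI)
  rd@[9:6]=0x0 ⇒ R0
  imm@[5:0]=0x28 ⇒ $40

$40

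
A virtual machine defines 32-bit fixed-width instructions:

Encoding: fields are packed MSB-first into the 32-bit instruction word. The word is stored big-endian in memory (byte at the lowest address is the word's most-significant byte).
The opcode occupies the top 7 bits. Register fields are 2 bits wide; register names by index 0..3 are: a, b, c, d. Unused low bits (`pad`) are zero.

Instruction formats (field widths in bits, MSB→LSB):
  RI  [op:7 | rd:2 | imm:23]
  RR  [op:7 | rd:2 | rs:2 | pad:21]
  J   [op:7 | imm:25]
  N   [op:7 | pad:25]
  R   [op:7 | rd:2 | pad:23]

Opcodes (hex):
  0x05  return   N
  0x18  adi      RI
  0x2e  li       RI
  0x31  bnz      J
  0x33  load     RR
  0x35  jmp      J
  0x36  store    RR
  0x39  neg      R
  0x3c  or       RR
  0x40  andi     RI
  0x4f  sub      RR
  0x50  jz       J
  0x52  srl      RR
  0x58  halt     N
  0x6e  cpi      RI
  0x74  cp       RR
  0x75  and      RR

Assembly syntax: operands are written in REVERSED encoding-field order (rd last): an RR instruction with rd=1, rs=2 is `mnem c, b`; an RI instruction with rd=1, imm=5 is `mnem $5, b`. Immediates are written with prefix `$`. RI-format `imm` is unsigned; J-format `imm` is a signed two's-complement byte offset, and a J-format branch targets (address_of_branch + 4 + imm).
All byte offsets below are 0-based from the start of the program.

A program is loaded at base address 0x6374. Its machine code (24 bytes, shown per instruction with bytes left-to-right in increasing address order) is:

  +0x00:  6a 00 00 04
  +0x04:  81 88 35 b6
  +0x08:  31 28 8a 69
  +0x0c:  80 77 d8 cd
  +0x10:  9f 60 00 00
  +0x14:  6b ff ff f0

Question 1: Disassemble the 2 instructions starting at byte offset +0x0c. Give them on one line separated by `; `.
andi $7854285, a; sub d, c

+0x0c: 80 77 d8 cd ⇒ word 0x8077d8cd (big)
  opcode bits[31:25]=0x40: andi/RI
  [24:23] rd=0 = a
  [22:0] imm=7854285 = $7854285
+0x10: 9f 60 00 00 ⇒ word 0x9f600000 (big)
  opcode bits[31:25]=0x4f: sub/RR
  [24:23] rd=2 = c
  [22:21] rs=3 = d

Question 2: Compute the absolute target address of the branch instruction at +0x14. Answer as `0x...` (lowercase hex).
@+14  big-endian(6b ff ff f0) = 0x6bfffff0
  top 7b → 0x35 → jmp [J]
  imm@[24:0]=0x1fffff0 (s25→-16) ⇒ $-16
  target = base 0x6374 + off 0x14 + 4 + imm -16 = 0x637c

0x637c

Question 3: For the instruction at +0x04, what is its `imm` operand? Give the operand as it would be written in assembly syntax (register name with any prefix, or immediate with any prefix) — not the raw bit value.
$538038

[04] 81 88 35 b6 → 0x818835b6
  top 7b → 0x40 → andi [RI]
  rd@[24:23]=0x3 ⇒ d
  imm@[22:0]=0x835b6 ⇒ $538038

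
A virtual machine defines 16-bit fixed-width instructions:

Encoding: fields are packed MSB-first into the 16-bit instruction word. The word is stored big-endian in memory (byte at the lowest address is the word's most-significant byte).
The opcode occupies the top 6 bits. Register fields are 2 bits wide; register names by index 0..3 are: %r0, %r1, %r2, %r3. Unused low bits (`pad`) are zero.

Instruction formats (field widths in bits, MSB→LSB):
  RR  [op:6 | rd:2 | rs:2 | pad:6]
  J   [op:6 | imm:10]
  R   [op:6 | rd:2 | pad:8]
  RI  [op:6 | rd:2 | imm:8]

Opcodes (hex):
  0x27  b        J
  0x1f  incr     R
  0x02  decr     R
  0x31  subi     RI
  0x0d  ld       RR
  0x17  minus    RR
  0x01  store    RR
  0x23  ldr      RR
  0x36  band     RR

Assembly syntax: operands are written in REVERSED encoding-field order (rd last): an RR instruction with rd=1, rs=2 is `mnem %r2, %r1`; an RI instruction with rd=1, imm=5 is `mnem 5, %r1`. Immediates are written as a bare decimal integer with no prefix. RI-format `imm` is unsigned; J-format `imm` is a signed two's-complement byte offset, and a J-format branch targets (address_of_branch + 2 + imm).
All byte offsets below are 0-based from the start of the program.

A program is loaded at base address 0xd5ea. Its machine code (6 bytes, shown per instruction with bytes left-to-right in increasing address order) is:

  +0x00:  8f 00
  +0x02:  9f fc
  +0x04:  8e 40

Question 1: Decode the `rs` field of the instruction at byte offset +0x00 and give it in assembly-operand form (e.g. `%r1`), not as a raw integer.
%r0

+0x00: 8f 00 ⇒ word 0x8f00 (big)
  top 6b → 0x23 → ldr [RR]
  [9:8] rd=3 = %r3
  [7:6] rs=0 = %r0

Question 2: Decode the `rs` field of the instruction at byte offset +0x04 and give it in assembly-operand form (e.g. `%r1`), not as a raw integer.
%r1

[04] 8e 40 → 0x8e40
  op=0x8e40>>10=0x23 ⇒ ldr (RR)
  [9:8] rd=2 = %r2
  [7:6] rs=1 = %r1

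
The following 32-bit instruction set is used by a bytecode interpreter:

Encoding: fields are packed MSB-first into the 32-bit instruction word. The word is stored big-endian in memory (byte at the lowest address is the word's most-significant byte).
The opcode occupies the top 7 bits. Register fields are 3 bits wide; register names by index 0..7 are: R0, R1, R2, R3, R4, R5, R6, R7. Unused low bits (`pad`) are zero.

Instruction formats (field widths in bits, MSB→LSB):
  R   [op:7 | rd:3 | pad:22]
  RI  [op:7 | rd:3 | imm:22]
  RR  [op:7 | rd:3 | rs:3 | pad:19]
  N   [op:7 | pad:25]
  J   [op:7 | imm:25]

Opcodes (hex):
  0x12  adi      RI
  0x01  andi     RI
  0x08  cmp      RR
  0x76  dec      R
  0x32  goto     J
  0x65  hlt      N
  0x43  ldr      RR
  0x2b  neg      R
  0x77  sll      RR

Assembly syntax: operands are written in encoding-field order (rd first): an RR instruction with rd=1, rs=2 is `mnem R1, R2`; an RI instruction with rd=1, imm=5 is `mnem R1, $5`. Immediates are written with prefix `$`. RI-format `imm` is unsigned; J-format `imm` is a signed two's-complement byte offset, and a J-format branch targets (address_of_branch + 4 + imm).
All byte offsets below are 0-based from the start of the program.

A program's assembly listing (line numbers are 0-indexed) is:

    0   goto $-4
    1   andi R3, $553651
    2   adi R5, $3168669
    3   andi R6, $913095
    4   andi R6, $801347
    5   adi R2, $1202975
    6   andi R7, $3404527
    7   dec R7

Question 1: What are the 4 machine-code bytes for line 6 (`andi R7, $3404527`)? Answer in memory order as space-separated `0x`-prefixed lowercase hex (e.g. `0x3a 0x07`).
0x03 0xf3 0xf2 0xef

6. andi fields op=0x1:7|rd=7:3|imm=3404527:22 → word 03f3f2efh → 03 f3 f2 ef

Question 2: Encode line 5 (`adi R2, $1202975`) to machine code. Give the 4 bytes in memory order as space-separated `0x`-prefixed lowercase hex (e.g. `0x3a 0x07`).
0x24 0x92 0x5b 0x1f

L5: adi op=0x12:7|rd=2:3|imm=1202975:22 ⇒ 0x24925b1f ⇒ big 24 92 5b 1f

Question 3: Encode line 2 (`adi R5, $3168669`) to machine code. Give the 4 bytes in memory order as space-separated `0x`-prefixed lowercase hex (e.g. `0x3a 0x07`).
L2: adi op=0x12:7|rd=5:3|imm=3168669:22 ⇒ 0x2570599d ⇒ big 25 70 59 9d

0x25 0x70 0x59 0x9d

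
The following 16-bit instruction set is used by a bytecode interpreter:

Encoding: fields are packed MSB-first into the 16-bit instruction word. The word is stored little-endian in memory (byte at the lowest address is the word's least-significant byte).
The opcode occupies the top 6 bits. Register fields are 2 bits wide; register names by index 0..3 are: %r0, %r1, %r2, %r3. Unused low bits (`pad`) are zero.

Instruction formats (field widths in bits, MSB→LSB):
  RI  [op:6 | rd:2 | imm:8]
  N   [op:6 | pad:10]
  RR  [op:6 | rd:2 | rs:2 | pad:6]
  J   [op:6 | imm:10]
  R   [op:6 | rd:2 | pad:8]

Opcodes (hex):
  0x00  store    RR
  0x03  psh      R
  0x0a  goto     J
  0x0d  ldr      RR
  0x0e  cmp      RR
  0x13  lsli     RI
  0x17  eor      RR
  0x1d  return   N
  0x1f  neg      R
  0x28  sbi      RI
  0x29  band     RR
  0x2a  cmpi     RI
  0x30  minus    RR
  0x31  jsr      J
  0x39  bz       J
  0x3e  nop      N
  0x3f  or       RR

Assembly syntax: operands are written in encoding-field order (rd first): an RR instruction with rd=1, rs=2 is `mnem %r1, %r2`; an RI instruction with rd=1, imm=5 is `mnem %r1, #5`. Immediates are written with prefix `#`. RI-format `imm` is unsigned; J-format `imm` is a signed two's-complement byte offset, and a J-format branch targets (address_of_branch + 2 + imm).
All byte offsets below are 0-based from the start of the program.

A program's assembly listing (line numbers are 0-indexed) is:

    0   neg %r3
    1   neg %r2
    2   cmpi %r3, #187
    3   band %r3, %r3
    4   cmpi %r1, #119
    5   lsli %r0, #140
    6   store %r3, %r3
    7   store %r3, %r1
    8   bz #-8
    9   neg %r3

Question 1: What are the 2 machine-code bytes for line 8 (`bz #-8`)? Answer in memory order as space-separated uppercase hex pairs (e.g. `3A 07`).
L8: bz op=0x39:6|imm=-8:10 ⇒ 0xe7f8 ⇒ little f8 e7

F8 E7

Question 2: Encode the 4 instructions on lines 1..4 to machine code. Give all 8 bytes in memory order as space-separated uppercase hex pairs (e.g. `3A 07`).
line 1 (neg): pack op=0x1f:6|rd=2:2|pad=0:8 = 0x7e00; little→ 00 7e
line 2 (cmpi): pack op=0x2a:6|rd=3:2|imm=187:8 = 0xabbb; little→ bb ab
line 3 (band): pack op=0x29:6|rd=3:2|rs=3:2|pad=0:6 = 0xa7c0; little→ c0 a7
line 4 (cmpi): pack op=0x2a:6|rd=1:2|imm=119:8 = 0xa977; little→ 77 a9

00 7E BB AB C0 A7 77 A9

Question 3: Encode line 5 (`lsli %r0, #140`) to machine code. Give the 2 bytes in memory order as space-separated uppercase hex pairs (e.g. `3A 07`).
8C 4C

line 5 (lsli): pack op=0x13:6|rd=0:2|imm=140:8 = 0x4c8c; little→ 8c 4c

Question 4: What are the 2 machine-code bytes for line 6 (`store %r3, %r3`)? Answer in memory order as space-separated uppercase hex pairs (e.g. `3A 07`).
C0 03

L6: store op=0x0:6|rd=3:2|rs=3:2|pad=0:6 ⇒ 0x03c0 ⇒ little c0 03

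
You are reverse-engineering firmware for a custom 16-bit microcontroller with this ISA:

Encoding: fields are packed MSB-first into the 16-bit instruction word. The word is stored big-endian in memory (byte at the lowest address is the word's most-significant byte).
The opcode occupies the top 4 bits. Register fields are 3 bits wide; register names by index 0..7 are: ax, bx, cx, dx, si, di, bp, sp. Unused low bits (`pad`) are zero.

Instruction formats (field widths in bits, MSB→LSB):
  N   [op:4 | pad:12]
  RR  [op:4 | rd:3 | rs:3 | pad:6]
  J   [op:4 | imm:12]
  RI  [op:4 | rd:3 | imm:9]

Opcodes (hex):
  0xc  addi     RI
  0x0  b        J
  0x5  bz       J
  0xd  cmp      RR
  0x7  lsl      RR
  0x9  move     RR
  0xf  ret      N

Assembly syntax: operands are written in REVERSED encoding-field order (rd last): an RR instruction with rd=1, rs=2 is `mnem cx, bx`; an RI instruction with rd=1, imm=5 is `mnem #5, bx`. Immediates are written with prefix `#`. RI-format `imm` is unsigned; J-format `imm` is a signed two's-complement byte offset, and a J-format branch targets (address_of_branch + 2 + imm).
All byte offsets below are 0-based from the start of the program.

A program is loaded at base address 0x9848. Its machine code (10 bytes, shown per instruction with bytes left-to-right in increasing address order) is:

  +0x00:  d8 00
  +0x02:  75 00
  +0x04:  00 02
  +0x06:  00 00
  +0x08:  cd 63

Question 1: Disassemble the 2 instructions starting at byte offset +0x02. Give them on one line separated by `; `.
+0x02: 75 00 ⇒ word 0x7500 (big)
  top 4b → 0x7 → lsl [RR]
  rd: (w>>9)&0x7=0x2 → cx
  rs: (w>>6)&0x7=0x4 → si
+0x04: 00 02 ⇒ word 0x0002 (big)
  top 4b → 0x0 → b [J]
  imm: (w>>0)&0xfff=0x2 → #2

lsl si, cx; b #2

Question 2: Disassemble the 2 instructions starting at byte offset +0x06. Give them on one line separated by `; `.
b #0; addi #355, bp

off 0x06: read 00 00 as big → 0x0000
  op=0x0000>>12=0x0 ⇒ b (J)
  imm@[11:0]=0x0 ⇒ #0
off 0x08: read cd 63 as big → 0xcd63
  op=0xcd63>>12=0xc ⇒ addi (RI)
  rd@[11:9]=0x6 ⇒ bp
  imm@[8:0]=0x163 ⇒ #355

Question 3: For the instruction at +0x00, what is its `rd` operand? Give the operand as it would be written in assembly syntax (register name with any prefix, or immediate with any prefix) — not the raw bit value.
si

+0x00: d8 00 ⇒ word 0xd800 (big)
  opcode bits[15:12]=0xd: cmp/RR
  rd@[11:9]=0x4 ⇒ si
  rs@[8:6]=0x0 ⇒ ax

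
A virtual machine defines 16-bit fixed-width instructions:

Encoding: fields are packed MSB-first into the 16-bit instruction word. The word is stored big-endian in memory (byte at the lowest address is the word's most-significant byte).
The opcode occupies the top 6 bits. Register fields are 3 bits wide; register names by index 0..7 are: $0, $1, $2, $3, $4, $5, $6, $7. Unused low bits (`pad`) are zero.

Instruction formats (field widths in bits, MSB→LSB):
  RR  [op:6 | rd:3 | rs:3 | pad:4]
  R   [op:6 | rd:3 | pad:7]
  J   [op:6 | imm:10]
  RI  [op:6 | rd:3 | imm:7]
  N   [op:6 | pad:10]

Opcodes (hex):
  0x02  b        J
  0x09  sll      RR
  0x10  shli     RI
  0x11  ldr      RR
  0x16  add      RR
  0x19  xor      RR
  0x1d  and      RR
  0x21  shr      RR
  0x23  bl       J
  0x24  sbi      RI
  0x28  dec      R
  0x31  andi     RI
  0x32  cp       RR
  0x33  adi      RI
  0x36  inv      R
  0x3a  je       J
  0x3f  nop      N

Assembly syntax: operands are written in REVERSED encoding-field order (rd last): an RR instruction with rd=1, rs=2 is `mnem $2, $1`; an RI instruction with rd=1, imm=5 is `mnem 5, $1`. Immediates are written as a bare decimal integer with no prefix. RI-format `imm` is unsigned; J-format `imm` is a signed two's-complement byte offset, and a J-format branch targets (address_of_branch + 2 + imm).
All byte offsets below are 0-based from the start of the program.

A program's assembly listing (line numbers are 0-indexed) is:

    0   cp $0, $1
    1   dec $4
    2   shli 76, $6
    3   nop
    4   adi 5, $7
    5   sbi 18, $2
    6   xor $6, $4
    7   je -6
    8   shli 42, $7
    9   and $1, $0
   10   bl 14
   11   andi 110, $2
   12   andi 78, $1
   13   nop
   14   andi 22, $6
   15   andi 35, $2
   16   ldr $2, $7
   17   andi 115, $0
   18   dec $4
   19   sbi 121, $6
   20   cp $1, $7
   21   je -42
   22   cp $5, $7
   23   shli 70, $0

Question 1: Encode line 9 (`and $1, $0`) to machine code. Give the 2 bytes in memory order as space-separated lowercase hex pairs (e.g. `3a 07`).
74 10

line 9 (and): pack op=0x1d:6|rd=0:3|rs=1:3|pad=0:4 = 0x7410; big→ 74 10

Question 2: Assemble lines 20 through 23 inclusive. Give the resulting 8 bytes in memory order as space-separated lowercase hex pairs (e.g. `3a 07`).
line 20 (cp): pack op=0x32:6|rd=7:3|rs=1:3|pad=0:4 = 0xcb90; big→ cb 90
line 21 (je): pack op=0x3a:6|imm=-42:10 = 0xebd6; big→ eb d6
line 22 (cp): pack op=0x32:6|rd=7:3|rs=5:3|pad=0:4 = 0xcbd0; big→ cb d0
line 23 (shli): pack op=0x10:6|rd=0:3|imm=70:7 = 0x4046; big→ 40 46

cb 90 eb d6 cb d0 40 46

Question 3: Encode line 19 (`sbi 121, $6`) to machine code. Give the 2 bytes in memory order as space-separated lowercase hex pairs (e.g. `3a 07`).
line 19 (sbi): pack op=0x24:6|rd=6:3|imm=121:7 = 0x9379; big→ 93 79

93 79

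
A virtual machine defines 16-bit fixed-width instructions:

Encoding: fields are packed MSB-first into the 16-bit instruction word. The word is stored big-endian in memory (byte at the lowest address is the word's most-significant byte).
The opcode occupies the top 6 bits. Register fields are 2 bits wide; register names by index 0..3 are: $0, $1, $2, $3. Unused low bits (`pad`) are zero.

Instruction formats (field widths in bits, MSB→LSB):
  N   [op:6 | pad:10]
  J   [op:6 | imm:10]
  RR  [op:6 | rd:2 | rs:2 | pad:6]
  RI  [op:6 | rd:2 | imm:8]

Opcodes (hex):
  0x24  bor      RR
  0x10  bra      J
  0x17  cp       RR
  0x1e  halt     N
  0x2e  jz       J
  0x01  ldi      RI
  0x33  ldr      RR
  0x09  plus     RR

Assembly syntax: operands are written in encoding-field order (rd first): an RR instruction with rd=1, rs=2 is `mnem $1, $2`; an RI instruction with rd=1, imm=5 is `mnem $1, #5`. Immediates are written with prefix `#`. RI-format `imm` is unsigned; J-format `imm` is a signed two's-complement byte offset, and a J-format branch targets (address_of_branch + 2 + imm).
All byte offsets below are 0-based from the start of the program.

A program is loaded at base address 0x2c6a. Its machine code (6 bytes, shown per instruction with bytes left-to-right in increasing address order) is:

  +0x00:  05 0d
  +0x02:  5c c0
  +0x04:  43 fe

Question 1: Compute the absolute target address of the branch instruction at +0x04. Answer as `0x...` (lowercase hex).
[04] 43 fe → 0x43fe
  top 6b → 0x10 → bra [J]
  imm@[9:0]=0x3fe (s10→-2) ⇒ #-2
  target = base 0x2c6a + off 0x04 + 2 + imm -2 = 0x2c6e

0x2c6e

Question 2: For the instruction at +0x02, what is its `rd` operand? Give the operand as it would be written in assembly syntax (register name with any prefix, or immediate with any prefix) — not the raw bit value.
$0

off 0x02: read 5c c0 as big → 0x5cc0
  opcode bits[15:10]=0x17: cp/RR
  rd@[9:8]=0x0 ⇒ $0
  rs@[7:6]=0x3 ⇒ $3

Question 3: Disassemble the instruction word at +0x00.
[00] 05 0d → 0x050d
  op=0x050d>>10=0x1 ⇒ ldi (RI)
  rd@[9:8]=0x1 ⇒ $1
  imm@[7:0]=0xd ⇒ #13

ldi $1, #13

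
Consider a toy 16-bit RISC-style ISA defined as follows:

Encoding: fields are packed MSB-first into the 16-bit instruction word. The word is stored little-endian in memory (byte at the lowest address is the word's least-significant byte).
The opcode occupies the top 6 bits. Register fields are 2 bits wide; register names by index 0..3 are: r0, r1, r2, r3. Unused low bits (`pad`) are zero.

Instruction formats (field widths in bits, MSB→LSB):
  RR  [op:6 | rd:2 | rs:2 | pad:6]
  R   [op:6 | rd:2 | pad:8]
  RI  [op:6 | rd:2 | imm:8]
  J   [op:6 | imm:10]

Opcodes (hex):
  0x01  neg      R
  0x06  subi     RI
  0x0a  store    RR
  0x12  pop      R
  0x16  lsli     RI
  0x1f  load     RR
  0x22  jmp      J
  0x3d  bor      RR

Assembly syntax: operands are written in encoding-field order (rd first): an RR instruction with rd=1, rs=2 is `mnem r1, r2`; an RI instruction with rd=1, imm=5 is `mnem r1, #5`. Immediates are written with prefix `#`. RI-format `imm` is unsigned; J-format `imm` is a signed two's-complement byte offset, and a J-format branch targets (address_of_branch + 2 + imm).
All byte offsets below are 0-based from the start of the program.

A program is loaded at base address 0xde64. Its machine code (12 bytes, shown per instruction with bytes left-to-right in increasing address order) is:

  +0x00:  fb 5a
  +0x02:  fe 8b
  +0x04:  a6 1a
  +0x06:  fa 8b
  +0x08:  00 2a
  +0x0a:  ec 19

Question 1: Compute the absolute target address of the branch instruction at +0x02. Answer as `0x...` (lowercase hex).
off 0x02: read fe 8b as little → 0x8bfe
  opcode bits[15:10]=0x22: jmp/J
  imm@[9:0]=0x3fe (s10→-2) ⇒ #-2
  target = base 0xde64 + off 0x02 + 2 + imm -2 = 0xde66

0xde66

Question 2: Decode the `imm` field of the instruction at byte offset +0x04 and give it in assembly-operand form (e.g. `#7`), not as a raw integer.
[04] a6 1a → 0x1aa6
  top 6b → 0x6 → subi [RI]
  rd@[9:8]=0x2 ⇒ r2
  imm@[7:0]=0xa6 ⇒ #166

#166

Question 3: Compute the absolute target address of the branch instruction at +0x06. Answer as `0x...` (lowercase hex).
0xde66

[06] fa 8b → 0x8bfa
  top 6b → 0x22 → jmp [J]
  [9:0] imm=1018 (s10→-6) = #-6
  target = base 0xde64 + off 0x06 + 2 + imm -6 = 0xde66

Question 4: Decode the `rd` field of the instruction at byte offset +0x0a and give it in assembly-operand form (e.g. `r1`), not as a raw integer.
off 0x0a: read ec 19 as little → 0x19ec
  op=0x19ec>>10=0x6 ⇒ subi (RI)
  rd@[9:8]=0x1 ⇒ r1
  imm@[7:0]=0xec ⇒ #236

r1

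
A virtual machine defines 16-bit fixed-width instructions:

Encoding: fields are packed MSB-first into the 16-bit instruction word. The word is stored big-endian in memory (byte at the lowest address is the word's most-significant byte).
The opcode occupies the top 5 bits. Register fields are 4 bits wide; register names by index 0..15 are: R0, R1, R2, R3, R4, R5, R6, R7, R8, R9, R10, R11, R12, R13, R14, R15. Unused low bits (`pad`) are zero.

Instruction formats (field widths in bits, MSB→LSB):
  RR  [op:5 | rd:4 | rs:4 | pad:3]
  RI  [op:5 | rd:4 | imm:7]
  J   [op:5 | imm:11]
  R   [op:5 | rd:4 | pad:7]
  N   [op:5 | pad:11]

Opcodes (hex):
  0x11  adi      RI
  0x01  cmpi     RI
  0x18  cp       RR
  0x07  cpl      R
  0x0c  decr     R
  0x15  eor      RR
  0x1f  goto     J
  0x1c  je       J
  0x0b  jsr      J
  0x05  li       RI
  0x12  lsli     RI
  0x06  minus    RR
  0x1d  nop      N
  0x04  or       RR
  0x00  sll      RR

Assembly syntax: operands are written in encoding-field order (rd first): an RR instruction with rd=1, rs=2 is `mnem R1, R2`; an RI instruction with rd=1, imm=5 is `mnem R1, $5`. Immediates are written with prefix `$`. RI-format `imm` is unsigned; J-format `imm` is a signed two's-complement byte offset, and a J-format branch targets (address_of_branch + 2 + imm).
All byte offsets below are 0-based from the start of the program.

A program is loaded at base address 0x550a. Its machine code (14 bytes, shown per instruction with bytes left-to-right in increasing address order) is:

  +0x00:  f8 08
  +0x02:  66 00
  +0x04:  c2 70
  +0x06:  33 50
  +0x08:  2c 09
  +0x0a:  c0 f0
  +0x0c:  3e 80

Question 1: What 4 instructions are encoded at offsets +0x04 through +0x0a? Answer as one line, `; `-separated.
@+04  big-endian(c2 70) = 0xc270
  top 5b → 0x18 → cp [RR]
  rd: (w>>7)&0xf=0x4 → R4
  rs: (w>>3)&0xf=0xe → R14
@+06  big-endian(33 50) = 0x3350
  top 5b → 0x6 → minus [RR]
  rd: (w>>7)&0xf=0x6 → R6
  rs: (w>>3)&0xf=0xa → R10
@+08  big-endian(2c 09) = 0x2c09
  top 5b → 0x5 → li [RI]
  rd: (w>>7)&0xf=0x8 → R8
  imm: (w>>0)&0x7f=0x9 → $9
@+0a  big-endian(c0 f0) = 0xc0f0
  top 5b → 0x18 → cp [RR]
  rd: (w>>7)&0xf=0x1 → R1
  rs: (w>>3)&0xf=0xe → R14

cp R4, R14; minus R6, R10; li R8, $9; cp R1, R14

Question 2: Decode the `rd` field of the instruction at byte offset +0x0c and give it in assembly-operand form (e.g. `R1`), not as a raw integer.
R13

@+0c  big-endian(3e 80) = 0x3e80
  top 5b → 0x7 → cpl [R]
  rd@[10:7]=0xd ⇒ R13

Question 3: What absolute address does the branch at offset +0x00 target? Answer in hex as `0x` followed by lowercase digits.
+0x00: f8 08 ⇒ word 0xf808 (big)
  op=0xf808>>11=0x1f ⇒ goto (J)
  imm@[10:0]=0x8 ⇒ $8
  target = base 0x550a + off 0x00 + 2 + imm 8 = 0x5514

0x5514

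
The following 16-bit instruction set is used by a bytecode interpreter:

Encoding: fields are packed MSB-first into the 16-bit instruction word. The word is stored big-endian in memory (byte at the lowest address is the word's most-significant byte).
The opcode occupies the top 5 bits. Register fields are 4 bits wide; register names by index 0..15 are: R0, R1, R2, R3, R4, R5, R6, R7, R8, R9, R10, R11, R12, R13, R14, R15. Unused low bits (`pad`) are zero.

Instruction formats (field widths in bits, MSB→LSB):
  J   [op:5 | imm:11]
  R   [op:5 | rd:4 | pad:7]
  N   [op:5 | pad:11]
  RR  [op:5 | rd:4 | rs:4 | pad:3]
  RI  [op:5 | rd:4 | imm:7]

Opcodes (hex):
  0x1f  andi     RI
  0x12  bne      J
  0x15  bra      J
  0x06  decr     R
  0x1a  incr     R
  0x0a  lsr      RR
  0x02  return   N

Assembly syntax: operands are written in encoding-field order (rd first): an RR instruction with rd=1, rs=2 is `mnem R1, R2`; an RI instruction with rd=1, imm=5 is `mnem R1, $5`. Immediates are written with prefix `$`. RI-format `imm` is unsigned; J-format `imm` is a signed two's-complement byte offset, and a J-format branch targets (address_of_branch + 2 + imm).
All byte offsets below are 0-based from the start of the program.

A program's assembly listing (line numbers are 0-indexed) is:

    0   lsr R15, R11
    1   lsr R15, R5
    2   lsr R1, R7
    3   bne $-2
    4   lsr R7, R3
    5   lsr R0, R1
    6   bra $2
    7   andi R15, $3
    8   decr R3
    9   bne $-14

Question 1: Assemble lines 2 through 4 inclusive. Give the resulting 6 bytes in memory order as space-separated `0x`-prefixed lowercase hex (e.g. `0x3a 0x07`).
line 2 (lsr): pack op=0xa:5|rd=1:4|rs=7:4|pad=0:3 = 0x50b8; big→ 50 b8
line 3 (bne): pack op=0x12:5|imm=-2:11 = 0x97fe; big→ 97 fe
line 4 (lsr): pack op=0xa:5|rd=7:4|rs=3:4|pad=0:3 = 0x5398; big→ 53 98

0x50 0xb8 0x97 0xfe 0x53 0x98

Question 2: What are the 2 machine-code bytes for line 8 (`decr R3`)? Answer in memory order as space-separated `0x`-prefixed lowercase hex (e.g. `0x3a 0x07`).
L8: decr op=0x6:5|rd=3:4|pad=0:7 ⇒ 0x3180 ⇒ big 31 80

0x31 0x80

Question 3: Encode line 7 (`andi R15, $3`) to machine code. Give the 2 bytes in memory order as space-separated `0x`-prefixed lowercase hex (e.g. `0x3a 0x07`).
L7: andi op=0x1f:5|rd=15:4|imm=3:7 ⇒ 0xff83 ⇒ big ff 83

0xff 0x83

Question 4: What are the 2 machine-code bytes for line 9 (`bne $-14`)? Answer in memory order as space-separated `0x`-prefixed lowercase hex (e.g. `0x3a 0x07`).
9. bne fields op=0x12:5|imm=-14:11 → word 97f2h → 97 f2

0x97 0xf2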